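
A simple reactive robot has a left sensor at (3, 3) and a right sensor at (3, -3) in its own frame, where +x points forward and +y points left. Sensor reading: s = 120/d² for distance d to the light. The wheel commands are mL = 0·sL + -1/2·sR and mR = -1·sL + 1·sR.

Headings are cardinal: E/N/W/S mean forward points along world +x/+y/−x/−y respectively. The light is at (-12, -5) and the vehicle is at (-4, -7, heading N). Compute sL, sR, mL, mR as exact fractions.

60/13 60/61 -30/61 -2880/793

left sensor world pos  = (-7, -4); dL² = 26
right sensor world pos = (-1, -4); dR² = 122
sL = 120/26 = 60/13
sR = 120/122 = 60/61
mL = 0·sL + -1/2·sR = -30/61
mR = -1·sL + 1·sR = -2880/793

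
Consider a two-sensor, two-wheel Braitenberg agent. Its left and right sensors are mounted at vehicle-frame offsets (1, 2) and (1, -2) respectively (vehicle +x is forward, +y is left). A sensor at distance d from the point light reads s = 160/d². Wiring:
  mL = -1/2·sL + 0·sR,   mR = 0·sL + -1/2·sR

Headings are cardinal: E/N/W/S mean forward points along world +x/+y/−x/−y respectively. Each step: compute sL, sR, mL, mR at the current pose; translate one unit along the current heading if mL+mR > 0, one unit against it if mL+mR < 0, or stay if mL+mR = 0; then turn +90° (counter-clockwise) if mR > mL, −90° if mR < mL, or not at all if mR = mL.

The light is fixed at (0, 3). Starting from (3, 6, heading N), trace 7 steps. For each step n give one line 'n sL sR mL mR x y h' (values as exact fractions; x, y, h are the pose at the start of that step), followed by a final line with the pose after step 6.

0 160/17 160/41 -80/17 -80/41 3 6 N
1 40 8 -20 -4 3 5 W
2 160/37 32 -80/37 -16 4 5 S
3 16 80/17 -8 -40/17 4 6 W
4 160/53 160/13 -80/53 -80/13 5 6 S
5 8 40/13 -4 -20/13 5 7 W
6 160/73 32/5 -80/73 -16/5 6 7 S
final 6 8 W

n=0: pose=(3,6,N); sL=160/17, sR=160/41; mL=-80/17, mR=-80/41; mL+mR=-4640/697 → advance -1; mR−mL=1920/697 → turn +1·90°
n=1: pose=(3,5,W); sL=40, sR=8; mL=-20, mR=-4; mL+mR=-24 → advance -1; mR−mL=16 → turn +1·90°
n=2: pose=(4,5,S); sL=160/37, sR=32; mL=-80/37, mR=-16; mL+mR=-672/37 → advance -1; mR−mL=-512/37 → turn -1·90°
n=3: pose=(4,6,W); sL=16, sR=80/17; mL=-8, mR=-40/17; mL+mR=-176/17 → advance -1; mR−mL=96/17 → turn +1·90°
n=4: pose=(5,6,S); sL=160/53, sR=160/13; mL=-80/53, mR=-80/13; mL+mR=-5280/689 → advance -1; mR−mL=-3200/689 → turn -1·90°
n=5: pose=(5,7,W); sL=8, sR=40/13; mL=-4, mR=-20/13; mL+mR=-72/13 → advance -1; mR−mL=32/13 → turn +1·90°
n=6: pose=(6,7,S); sL=160/73, sR=32/5; mL=-80/73, mR=-16/5; mL+mR=-1568/365 → advance -1; mR−mL=-768/365 → turn -1·90°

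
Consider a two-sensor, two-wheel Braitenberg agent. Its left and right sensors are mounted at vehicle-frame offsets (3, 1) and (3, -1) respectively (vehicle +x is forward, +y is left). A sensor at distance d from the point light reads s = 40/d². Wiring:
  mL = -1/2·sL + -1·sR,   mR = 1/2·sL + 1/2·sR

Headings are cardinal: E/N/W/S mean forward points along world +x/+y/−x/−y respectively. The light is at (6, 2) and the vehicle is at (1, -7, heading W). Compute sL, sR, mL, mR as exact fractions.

left sensor world pos  = (-2, -8); dL² = 164
right sensor world pos = (-2, -6); dR² = 128
sL = 40/164 = 10/41
sR = 40/128 = 5/16
mL = -1/2·sL + -1·sR = -285/656
mR = 1/2·sL + 1/2·sR = 365/1312

10/41 5/16 -285/656 365/1312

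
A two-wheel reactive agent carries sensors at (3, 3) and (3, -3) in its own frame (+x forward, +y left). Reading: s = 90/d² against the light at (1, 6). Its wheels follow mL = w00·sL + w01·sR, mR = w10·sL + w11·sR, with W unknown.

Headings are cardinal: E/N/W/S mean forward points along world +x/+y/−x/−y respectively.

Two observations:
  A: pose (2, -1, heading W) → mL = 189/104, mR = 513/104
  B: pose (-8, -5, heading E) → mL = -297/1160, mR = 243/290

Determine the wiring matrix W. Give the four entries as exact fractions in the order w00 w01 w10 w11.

obs A: pose=(2,-1,W) → sL=45/52, sR=9/2, mL=189/104, mR=513/104
obs B: pose=(-8,-5,E) → sL=9/10, sR=45/116, mL=-297/1160, mR=243/290
sensor matrix S = [[45/52, 9/2], [9/10, 45/116]]; det S = -112023/30160
solve [mL_A; mL_B] = S·[w00; w01] and [mR_A; mR_B] = S·[w10; w11]:
  w00 = -1/2, w01 = 1/2, w10 = 1/2, w11 = 1

-1/2 1/2 1/2 1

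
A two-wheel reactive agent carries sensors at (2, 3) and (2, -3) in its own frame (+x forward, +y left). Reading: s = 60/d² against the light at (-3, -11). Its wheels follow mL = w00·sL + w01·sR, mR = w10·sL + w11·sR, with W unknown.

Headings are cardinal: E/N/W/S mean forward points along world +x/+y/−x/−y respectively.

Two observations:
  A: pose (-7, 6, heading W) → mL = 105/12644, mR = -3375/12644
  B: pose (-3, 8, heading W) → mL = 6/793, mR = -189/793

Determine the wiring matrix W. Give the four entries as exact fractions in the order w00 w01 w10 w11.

obs A: pose=(-7,6,W) → sL=15/58, sR=15/109, mL=105/12644, mR=-3375/12644
obs B: pose=(-3,8,W) → sL=3/13, sR=15/122, mL=6/793, mR=-189/793
sensor matrix S = [[15/58, 15/109], [3/13, 15/122]]; det S = 405/10026692
solve [mL_A; mL_B] = S·[w00; w01] and [mR_A; mR_B] = S·[w10; w11]:
  w00 = -1/2, w01 = 1, w10 = -1/2, w11 = -1

-1/2 1 -1/2 -1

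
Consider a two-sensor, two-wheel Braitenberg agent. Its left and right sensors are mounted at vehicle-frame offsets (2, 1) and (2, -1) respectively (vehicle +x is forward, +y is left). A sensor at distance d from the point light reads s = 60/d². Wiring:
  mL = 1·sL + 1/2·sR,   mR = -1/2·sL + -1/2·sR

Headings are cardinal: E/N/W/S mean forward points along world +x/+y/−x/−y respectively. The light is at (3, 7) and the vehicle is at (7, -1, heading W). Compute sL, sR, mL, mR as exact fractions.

left sensor world pos  = (5, -2); dL² = 85
right sensor world pos = (5, 0); dR² = 53
sL = 60/85 = 12/17
sR = 60/53 = 60/53
mL = 1·sL + 1/2·sR = 1146/901
mR = -1/2·sL + -1/2·sR = -828/901

12/17 60/53 1146/901 -828/901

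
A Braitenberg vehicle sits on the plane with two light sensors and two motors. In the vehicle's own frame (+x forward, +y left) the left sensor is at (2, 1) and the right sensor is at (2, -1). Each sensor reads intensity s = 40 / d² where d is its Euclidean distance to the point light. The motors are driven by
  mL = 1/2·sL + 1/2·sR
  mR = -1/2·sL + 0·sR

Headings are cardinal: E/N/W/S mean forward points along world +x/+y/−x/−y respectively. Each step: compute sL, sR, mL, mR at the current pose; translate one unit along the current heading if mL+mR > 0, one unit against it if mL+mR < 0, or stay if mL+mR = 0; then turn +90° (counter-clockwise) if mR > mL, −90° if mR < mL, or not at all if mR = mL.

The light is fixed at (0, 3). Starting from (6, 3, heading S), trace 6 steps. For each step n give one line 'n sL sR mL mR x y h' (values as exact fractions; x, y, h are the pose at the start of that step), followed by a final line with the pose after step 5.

0 40/53 40/29 1640/1537 -20/53 6 3 S
1 2 5/2 9/4 -1 6 2 W
2 40/17 40/37 1080/629 -20/17 5 2 N
3 4/5 4/5 4/5 -2/5 5 3 E
4 40/53 40/29 1640/1537 -20/53 6 3 S
5 2 5/2 9/4 -1 6 2 W
final 5 2 N

n=0: pose=(6,3,S); sL=40/53, sR=40/29; mL=1640/1537, mR=-20/53; mL+mR=20/29 → advance +1; mR−mL=-2220/1537 → turn -1·90°
n=1: pose=(6,2,W); sL=2, sR=5/2; mL=9/4, mR=-1; mL+mR=5/4 → advance +1; mR−mL=-13/4 → turn -1·90°
n=2: pose=(5,2,N); sL=40/17, sR=40/37; mL=1080/629, mR=-20/17; mL+mR=20/37 → advance +1; mR−mL=-1820/629 → turn -1·90°
n=3: pose=(5,3,E); sL=4/5, sR=4/5; mL=4/5, mR=-2/5; mL+mR=2/5 → advance +1; mR−mL=-6/5 → turn -1·90°
n=4: pose=(6,3,S); sL=40/53, sR=40/29; mL=1640/1537, mR=-20/53; mL+mR=20/29 → advance +1; mR−mL=-2220/1537 → turn -1·90°
n=5: pose=(6,2,W); sL=2, sR=5/2; mL=9/4, mR=-1; mL+mR=5/4 → advance +1; mR−mL=-13/4 → turn -1·90°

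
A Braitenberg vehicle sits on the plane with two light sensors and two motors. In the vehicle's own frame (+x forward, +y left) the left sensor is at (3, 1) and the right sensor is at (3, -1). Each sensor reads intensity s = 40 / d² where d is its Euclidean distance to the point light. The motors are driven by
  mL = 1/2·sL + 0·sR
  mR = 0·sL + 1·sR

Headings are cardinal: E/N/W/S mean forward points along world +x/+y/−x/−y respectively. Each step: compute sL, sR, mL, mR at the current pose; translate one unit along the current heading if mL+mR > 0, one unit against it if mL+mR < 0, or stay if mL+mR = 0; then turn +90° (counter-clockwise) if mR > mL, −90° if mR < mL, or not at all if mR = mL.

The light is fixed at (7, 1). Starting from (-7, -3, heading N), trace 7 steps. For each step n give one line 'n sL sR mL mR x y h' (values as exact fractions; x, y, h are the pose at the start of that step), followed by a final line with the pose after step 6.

n=0: pose=(-7,-3,N); sL=20/113, sR=4/17; mL=10/113, mR=4/17; mL+mR=622/1921 → advance +1; mR−mL=282/1921 → turn +1·90°
n=1: pose=(-7,-2,W); sL=8/61, sR=40/293; mL=4/61, mR=40/293; mL+mR=3612/17873 → advance +1; mR−mL=1268/17873 → turn +1·90°
n=2: pose=(-8,-2,S); sL=5/29, sR=10/73; mL=5/58, mR=10/73; mL+mR=945/4234 → advance +1; mR−mL=215/4234 → turn +1·90°
n=3: pose=(-8,-3,E); sL=40/153, sR=40/169; mL=20/153, mR=40/169; mL+mR=9500/25857 → advance +1; mR−mL=2740/25857 → turn +1·90°
n=4: pose=(-7,-3,N); sL=20/113, sR=4/17; mL=10/113, mR=4/17; mL+mR=622/1921 → advance +1; mR−mL=282/1921 → turn +1·90°
n=5: pose=(-7,-2,W); sL=8/61, sR=40/293; mL=4/61, mR=40/293; mL+mR=3612/17873 → advance +1; mR−mL=1268/17873 → turn +1·90°
n=6: pose=(-8,-2,S); sL=5/29, sR=10/73; mL=5/58, mR=10/73; mL+mR=945/4234 → advance +1; mR−mL=215/4234 → turn +1·90°

0 20/113 4/17 10/113 4/17 -7 -3 N
1 8/61 40/293 4/61 40/293 -7 -2 W
2 5/29 10/73 5/58 10/73 -8 -2 S
3 40/153 40/169 20/153 40/169 -8 -3 E
4 20/113 4/17 10/113 4/17 -7 -3 N
5 8/61 40/293 4/61 40/293 -7 -2 W
6 5/29 10/73 5/58 10/73 -8 -2 S
final -8 -3 E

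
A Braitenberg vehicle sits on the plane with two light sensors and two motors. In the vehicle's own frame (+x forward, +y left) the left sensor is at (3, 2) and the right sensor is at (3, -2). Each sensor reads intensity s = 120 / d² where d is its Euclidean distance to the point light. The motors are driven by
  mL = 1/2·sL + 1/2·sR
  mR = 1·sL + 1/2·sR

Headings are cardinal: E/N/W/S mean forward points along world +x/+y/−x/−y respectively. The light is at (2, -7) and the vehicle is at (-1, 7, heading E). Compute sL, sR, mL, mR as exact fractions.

left sensor world pos  = (2, 9); dL² = 256
right sensor world pos = (2, 5); dR² = 144
sL = 120/256 = 15/32
sR = 120/144 = 5/6
mL = 1/2·sL + 1/2·sR = 125/192
mR = 1·sL + 1/2·sR = 85/96

15/32 5/6 125/192 85/96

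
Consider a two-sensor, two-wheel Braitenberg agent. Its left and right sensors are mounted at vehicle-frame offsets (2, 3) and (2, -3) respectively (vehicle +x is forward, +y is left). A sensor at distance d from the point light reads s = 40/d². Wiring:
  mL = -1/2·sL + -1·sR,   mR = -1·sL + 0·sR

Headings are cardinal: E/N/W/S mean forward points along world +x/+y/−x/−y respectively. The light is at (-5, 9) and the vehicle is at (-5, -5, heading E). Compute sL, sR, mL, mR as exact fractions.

left sensor world pos  = (-3, -2); dL² = 125
right sensor world pos = (-3, -8); dR² = 293
sL = 40/125 = 8/25
sR = 40/293 = 40/293
mL = -1/2·sL + -1·sR = -2172/7325
mR = -1·sL + 0·sR = -8/25

8/25 40/293 -2172/7325 -8/25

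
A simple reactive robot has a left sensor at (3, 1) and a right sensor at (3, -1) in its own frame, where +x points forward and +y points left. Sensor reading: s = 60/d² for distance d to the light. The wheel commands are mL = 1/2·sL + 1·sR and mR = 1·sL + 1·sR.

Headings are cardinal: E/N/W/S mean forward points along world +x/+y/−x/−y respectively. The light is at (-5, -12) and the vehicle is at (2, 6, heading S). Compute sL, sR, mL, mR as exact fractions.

left sensor world pos  = (3, 3); dL² = 289
right sensor world pos = (1, 3); dR² = 261
sL = 60/289 = 60/289
sR = 60/261 = 20/87
mL = 1/2·sL + 1·sR = 8390/25143
mR = 1·sL + 1·sR = 11000/25143

60/289 20/87 8390/25143 11000/25143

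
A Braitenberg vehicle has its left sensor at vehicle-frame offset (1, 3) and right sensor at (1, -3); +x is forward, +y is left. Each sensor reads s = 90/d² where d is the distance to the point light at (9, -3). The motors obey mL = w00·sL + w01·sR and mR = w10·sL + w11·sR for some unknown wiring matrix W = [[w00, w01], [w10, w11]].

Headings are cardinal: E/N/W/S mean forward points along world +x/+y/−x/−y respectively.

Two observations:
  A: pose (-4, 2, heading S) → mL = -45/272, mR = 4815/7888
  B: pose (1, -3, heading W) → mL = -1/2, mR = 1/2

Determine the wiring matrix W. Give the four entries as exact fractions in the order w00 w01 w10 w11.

0 -1/2 1 -1/2

obs A: pose=(-4,2,S) → sL=45/58, sR=45/136, mL=-45/272, mR=4815/7888
obs B: pose=(1,-3,W) → sL=1, sR=1, mL=-1/2, mR=1/2
sensor matrix S = [[45/58, 45/136], [1, 1]]; det S = 1755/3944
solve [mL_A; mL_B] = S·[w00; w01] and [mR_A; mR_B] = S·[w10; w11]:
  w00 = 0, w01 = -1/2, w10 = 1, w11 = -1/2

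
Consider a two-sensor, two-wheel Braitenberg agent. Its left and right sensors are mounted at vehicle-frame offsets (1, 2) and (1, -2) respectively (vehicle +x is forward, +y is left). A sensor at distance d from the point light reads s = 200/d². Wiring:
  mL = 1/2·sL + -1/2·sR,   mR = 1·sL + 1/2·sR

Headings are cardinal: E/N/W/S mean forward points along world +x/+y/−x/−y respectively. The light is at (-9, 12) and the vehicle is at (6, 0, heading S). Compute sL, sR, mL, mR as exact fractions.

100/229 100/169 -3000/38701 28350/38701

left sensor world pos  = (8, -1); dL² = 458
right sensor world pos = (4, -1); dR² = 338
sL = 200/458 = 100/229
sR = 200/338 = 100/169
mL = 1/2·sL + -1/2·sR = -3000/38701
mR = 1·sL + 1/2·sR = 28350/38701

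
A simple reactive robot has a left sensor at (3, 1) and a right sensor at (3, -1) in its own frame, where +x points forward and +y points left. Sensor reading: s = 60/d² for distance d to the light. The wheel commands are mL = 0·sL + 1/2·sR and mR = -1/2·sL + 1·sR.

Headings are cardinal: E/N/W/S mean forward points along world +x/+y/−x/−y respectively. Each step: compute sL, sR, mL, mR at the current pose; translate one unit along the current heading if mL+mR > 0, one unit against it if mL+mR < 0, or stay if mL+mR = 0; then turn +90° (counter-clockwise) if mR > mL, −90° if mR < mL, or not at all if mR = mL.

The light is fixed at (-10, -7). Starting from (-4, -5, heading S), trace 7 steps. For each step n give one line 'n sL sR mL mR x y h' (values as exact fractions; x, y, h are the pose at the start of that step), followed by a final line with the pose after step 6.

n=0: pose=(-4,-5,S); sL=6/5, sR=30/13; mL=15/13, mR=111/65; mL+mR=186/65 → advance +1; mR−mL=36/65 → turn +1·90°
n=1: pose=(-4,-6,E); sL=12/17, sR=20/27; mL=10/27, mR=178/459; mL+mR=116/153 → advance +1; mR−mL=8/459 → turn +1·90°
n=2: pose=(-3,-6,N); sL=15/13, sR=3/4; mL=3/8, mR=9/52; mL+mR=57/104 → advance +1; mR−mL=-21/104 → turn -1·90°
n=3: pose=(-3,-5,E); sL=60/109, sR=60/101; mL=30/101, mR=3510/11009; mL+mR=6780/11009 → advance +1; mR−mL=240/11009 → turn +1·90°
n=4: pose=(-2,-5,N); sL=30/37, sR=30/53; mL=15/53, mR=315/1961; mL+mR=870/1961 → advance +1; mR−mL=-240/1961 → turn -1·90°
n=5: pose=(-2,-4,E); sL=60/137, sR=12/25; mL=6/25, mR=894/3425; mL+mR=1716/3425 → advance +1; mR−mL=72/3425 → turn +1·90°
n=6: pose=(-1,-4,N); sL=3/5, sR=15/34; mL=15/68, mR=12/85; mL+mR=123/340 → advance +1; mR−mL=-27/340 → turn -1·90°

0 6/5 30/13 15/13 111/65 -4 -5 S
1 12/17 20/27 10/27 178/459 -4 -6 E
2 15/13 3/4 3/8 9/52 -3 -6 N
3 60/109 60/101 30/101 3510/11009 -3 -5 E
4 30/37 30/53 15/53 315/1961 -2 -5 N
5 60/137 12/25 6/25 894/3425 -2 -4 E
6 3/5 15/34 15/68 12/85 -1 -4 N
final -1 -3 E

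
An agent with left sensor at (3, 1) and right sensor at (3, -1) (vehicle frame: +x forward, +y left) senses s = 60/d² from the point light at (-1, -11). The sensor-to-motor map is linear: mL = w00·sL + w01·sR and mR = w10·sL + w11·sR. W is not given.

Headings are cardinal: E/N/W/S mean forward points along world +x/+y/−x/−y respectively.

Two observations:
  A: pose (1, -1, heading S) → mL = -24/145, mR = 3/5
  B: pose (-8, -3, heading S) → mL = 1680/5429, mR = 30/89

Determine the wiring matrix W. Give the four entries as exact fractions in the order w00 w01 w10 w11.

1 -1 0 1/2

obs A: pose=(1,-1,S) → sL=30/29, sR=6/5, mL=-24/145, mR=3/5
obs B: pose=(-8,-3,S) → sL=60/61, sR=60/89, mL=1680/5429, mR=30/89
sensor matrix S = [[30/29, 6/5], [60/61, 60/89]]; det S = -76032/157441
solve [mL_A; mL_B] = S·[w00; w01] and [mR_A; mR_B] = S·[w10; w11]:
  w00 = 1, w01 = -1, w10 = 0, w11 = 1/2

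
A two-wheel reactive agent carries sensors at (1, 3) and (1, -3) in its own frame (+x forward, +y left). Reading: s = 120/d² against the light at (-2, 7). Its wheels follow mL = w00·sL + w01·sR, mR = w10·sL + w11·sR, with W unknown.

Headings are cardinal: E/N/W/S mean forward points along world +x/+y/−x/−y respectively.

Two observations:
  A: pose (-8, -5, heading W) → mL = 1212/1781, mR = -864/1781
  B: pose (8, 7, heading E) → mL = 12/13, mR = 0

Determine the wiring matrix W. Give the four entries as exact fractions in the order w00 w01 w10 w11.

1/2 1/2 1 -1

obs A: pose=(-8,-5,W) → sL=60/137, sR=12/13, mL=1212/1781, mR=-864/1781
obs B: pose=(8,7,E) → sL=12/13, sR=12/13, mL=12/13, mR=0
sensor matrix S = [[60/137, 12/13], [12/13, 12/13]]; det S = -10368/23153
solve [mL_A; mL_B] = S·[w00; w01] and [mR_A; mR_B] = S·[w10; w11]:
  w00 = 1/2, w01 = 1/2, w10 = 1, w11 = -1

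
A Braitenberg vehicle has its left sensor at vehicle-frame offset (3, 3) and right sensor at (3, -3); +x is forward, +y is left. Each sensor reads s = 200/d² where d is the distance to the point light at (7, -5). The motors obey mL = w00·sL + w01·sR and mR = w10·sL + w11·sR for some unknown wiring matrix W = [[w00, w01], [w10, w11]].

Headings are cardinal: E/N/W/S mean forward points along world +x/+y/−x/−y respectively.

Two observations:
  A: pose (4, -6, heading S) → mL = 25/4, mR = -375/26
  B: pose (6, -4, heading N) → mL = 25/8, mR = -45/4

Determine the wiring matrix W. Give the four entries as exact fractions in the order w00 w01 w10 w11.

1/2 0 -1 -1/2

obs A: pose=(4,-6,S) → sL=25/2, sR=50/13, mL=25/4, mR=-375/26
obs B: pose=(6,-4,N) → sL=25/4, sR=10, mL=25/8, mR=-45/4
sensor matrix S = [[25/2, 50/13], [25/4, 10]]; det S = 2625/26
solve [mL_A; mL_B] = S·[w00; w01] and [mR_A; mR_B] = S·[w10; w11]:
  w00 = 1/2, w01 = 0, w10 = -1, w11 = -1/2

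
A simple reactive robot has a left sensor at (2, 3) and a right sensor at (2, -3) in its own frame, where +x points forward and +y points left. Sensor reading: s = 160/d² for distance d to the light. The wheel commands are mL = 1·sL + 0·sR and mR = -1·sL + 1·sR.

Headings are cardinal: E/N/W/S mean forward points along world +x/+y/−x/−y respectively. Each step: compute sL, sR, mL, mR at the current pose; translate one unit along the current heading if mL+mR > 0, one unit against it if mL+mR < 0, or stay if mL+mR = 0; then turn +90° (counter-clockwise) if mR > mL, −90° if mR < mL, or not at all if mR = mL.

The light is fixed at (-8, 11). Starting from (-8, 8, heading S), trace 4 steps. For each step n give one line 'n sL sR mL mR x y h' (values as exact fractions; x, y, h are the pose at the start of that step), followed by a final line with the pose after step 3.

n=0: pose=(-8,8,S); sL=80/17, sR=80/17; mL=80/17, mR=0; mL+mR=80/17 → advance +1; mR−mL=-80/17 → turn -1·90°
n=1: pose=(-8,7,W); sL=160/53, sR=32; mL=160/53, mR=1536/53; mL+mR=32 → advance +1; mR−mL=1376/53 → turn +1·90°
n=2: pose=(-9,7,S); sL=4, sR=40/13; mL=4, mR=-12/13; mL+mR=40/13 → advance +1; mR−mL=-64/13 → turn -1·90°
n=3: pose=(-9,6,W); sL=160/73, sR=160/13; mL=160/73, mR=9600/949; mL+mR=160/13 → advance +1; mR−mL=7520/949 → turn +1·90°

0 80/17 80/17 80/17 0 -8 8 S
1 160/53 32 160/53 1536/53 -8 7 W
2 4 40/13 4 -12/13 -9 7 S
3 160/73 160/13 160/73 9600/949 -9 6 W
final -10 6 S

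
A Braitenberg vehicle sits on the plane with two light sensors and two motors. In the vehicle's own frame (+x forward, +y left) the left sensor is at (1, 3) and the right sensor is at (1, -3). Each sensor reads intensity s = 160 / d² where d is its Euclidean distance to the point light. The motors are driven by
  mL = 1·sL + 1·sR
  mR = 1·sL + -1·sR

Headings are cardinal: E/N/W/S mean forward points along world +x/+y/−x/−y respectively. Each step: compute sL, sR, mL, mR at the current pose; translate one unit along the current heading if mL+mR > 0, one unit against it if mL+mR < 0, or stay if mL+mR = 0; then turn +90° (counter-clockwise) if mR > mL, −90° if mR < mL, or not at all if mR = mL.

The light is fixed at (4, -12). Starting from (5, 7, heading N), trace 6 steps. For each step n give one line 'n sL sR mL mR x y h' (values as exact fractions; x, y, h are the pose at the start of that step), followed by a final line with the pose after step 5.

0 40/101 5/13 1025/1313 15/1313 5 7 N
1 160/533 160/293 132160/156169 -38400/156169 5 8 E
2 80/193 80/181 29920/34933 -960/34933 6 8 S
3 160/257 32/97 23744/24929 7296/24929 6 7 W
4 40/101 5/13 1025/1313 15/1313 5 7 N
5 160/533 160/293 132160/156169 -38400/156169 5 8 E
final 6 8 S

n=0: pose=(5,7,N); sL=40/101, sR=5/13; mL=1025/1313, mR=15/1313; mL+mR=80/101 → advance +1; mR−mL=-10/13 → turn -1·90°
n=1: pose=(5,8,E); sL=160/533, sR=160/293; mL=132160/156169, mR=-38400/156169; mL+mR=320/533 → advance +1; mR−mL=-320/293 → turn -1·90°
n=2: pose=(6,8,S); sL=80/193, sR=80/181; mL=29920/34933, mR=-960/34933; mL+mR=160/193 → advance +1; mR−mL=-160/181 → turn -1·90°
n=3: pose=(6,7,W); sL=160/257, sR=32/97; mL=23744/24929, mR=7296/24929; mL+mR=320/257 → advance +1; mR−mL=-64/97 → turn -1·90°
n=4: pose=(5,7,N); sL=40/101, sR=5/13; mL=1025/1313, mR=15/1313; mL+mR=80/101 → advance +1; mR−mL=-10/13 → turn -1·90°
n=5: pose=(5,8,E); sL=160/533, sR=160/293; mL=132160/156169, mR=-38400/156169; mL+mR=320/533 → advance +1; mR−mL=-320/293 → turn -1·90°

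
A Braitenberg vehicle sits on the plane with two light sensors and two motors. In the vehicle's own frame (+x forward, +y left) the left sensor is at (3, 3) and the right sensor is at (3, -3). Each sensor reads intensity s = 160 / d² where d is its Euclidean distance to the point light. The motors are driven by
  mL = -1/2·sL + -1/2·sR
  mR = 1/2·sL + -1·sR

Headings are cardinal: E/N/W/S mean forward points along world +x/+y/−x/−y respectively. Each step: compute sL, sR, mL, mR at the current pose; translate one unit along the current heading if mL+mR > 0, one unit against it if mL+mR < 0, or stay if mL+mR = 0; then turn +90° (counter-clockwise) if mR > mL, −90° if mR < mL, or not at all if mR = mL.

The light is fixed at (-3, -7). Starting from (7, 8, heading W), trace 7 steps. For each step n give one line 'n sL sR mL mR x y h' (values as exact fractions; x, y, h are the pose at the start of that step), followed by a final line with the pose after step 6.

n=0: pose=(7,8,W); sL=160/193, sR=160/373; mL=-45280/71989, mR=-1040/71989; mL+mR=-240/373 → advance -1; mR−mL=44240/71989 → turn +1·90°
n=1: pose=(8,8,S); sL=8/17, sR=10/13; mL=-137/221, mR=-118/221; mL+mR=-15/13 → advance -1; mR−mL=19/221 → turn +1·90°
n=2: pose=(8,9,E); sL=160/557, sR=32/73; mL=-14752/40661, mR=-11984/40661; mL+mR=-48/73 → advance -1; mR−mL=2768/40661 → turn +1·90°
n=3: pose=(7,9,N); sL=16/41, sR=16/53; mL=-752/2173, mR=-232/2173; mL+mR=-24/53 → advance -1; mR−mL=520/2173 → turn +1·90°
n=4: pose=(7,8,W); sL=160/193, sR=160/373; mL=-45280/71989, mR=-1040/71989; mL+mR=-240/373 → advance -1; mR−mL=44240/71989 → turn +1·90°
n=5: pose=(8,8,S); sL=8/17, sR=10/13; mL=-137/221, mR=-118/221; mL+mR=-15/13 → advance -1; mR−mL=19/221 → turn +1·90°
n=6: pose=(8,9,E); sL=160/557, sR=32/73; mL=-14752/40661, mR=-11984/40661; mL+mR=-48/73 → advance -1; mR−mL=2768/40661 → turn +1·90°

0 160/193 160/373 -45280/71989 -1040/71989 7 8 W
1 8/17 10/13 -137/221 -118/221 8 8 S
2 160/557 32/73 -14752/40661 -11984/40661 8 9 E
3 16/41 16/53 -752/2173 -232/2173 7 9 N
4 160/193 160/373 -45280/71989 -1040/71989 7 8 W
5 8/17 10/13 -137/221 -118/221 8 8 S
6 160/557 32/73 -14752/40661 -11984/40661 8 9 E
final 7 9 N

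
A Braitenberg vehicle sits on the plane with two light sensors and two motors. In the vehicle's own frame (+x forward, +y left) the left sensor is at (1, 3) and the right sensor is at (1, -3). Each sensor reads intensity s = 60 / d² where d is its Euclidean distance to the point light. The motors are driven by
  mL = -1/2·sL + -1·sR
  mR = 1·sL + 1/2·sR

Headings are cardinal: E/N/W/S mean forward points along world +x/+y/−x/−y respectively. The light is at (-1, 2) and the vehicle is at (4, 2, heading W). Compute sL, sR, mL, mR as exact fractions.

12/5 12/5 -18/5 18/5

left sensor world pos  = (3, -1); dL² = 25
right sensor world pos = (3, 5); dR² = 25
sL = 60/25 = 12/5
sR = 60/25 = 12/5
mL = -1/2·sL + -1·sR = -18/5
mR = 1·sL + 1/2·sR = 18/5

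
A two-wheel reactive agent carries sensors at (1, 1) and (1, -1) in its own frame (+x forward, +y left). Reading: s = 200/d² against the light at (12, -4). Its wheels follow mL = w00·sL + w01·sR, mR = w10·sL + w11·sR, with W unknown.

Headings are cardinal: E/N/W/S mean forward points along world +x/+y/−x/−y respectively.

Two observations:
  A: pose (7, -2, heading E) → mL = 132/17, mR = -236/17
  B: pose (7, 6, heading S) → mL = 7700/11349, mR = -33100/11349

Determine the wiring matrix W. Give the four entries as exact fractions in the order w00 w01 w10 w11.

-1/2 1 -1 -1/2

obs A: pose=(7,-2,E) → sL=8, sR=200/17, mL=132/17, mR=-236/17
obs B: pose=(7,6,S) → sL=200/97, sR=200/117, mL=7700/11349, mR=-33100/11349
sensor matrix S = [[8, 200/17], [200/97, 200/117]]; det S = -2041600/192933
solve [mL_A; mL_B] = S·[w00; w01] and [mR_A; mR_B] = S·[w10; w11]:
  w00 = -1/2, w01 = 1, w10 = -1, w11 = -1/2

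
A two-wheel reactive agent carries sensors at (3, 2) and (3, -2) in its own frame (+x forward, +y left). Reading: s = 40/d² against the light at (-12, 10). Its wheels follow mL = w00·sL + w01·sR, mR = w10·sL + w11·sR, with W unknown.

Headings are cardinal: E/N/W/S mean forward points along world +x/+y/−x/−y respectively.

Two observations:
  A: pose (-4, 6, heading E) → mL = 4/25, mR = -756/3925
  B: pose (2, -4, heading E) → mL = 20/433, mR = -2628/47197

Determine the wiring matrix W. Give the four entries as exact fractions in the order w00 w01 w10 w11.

1/2 0 -1 1/2

obs A: pose=(-4,6,E) → sL=8/25, sR=40/157, mL=4/25, mR=-756/3925
obs B: pose=(2,-4,E) → sL=40/433, sR=8/109, mL=20/433, mR=-2628/47197
sensor matrix S = [[8/25, 40/157], [40/433, 8/109]]; det S = -9216/185248225
solve [mL_A; mL_B] = S·[w00; w01] and [mR_A; mR_B] = S·[w10; w11]:
  w00 = 1/2, w01 = 0, w10 = -1, w11 = 1/2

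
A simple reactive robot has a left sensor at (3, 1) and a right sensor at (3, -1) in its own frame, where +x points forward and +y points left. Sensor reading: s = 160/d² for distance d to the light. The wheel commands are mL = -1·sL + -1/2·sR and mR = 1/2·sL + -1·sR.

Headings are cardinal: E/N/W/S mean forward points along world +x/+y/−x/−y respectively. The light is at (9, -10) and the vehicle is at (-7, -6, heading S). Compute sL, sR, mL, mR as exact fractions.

80/113 16/29 -3224/3277 -648/3277

left sensor world pos  = (-6, -9); dL² = 226
right sensor world pos = (-8, -9); dR² = 290
sL = 160/226 = 80/113
sR = 160/290 = 16/29
mL = -1·sL + -1/2·sR = -3224/3277
mR = 1/2·sL + -1·sR = -648/3277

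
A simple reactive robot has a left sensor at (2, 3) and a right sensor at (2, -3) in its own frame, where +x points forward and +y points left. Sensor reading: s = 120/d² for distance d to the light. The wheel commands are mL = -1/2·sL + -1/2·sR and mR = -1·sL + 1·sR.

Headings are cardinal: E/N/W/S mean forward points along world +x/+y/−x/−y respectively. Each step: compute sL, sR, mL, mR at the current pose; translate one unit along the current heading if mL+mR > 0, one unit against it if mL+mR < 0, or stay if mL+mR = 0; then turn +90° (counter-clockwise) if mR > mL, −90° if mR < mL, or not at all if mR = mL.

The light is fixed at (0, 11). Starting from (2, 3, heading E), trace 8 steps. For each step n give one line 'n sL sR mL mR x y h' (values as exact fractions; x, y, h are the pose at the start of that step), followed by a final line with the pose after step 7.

n=0: pose=(2,3,E); sL=120/41, sR=120/137; mL=-10680/5617, mR=-11520/5617; mL+mR=-22200/5617 → advance -1; mR−mL=-840/5617 → turn -1·90°
n=1: pose=(1,3,S); sL=30/29, sR=15/13; mL=-825/754, mR=45/377; mL+mR=-735/754 → advance -1; mR−mL=915/754 → turn +1·90°
n=2: pose=(1,4,E); sL=24/5, sR=120/109; mL=-1608/545, mR=-2016/545; mL+mR=-3624/545 → advance -1; mR−mL=-408/545 → turn -1·90°
n=3: pose=(0,4,S); sL=4/3, sR=4/3; mL=-4/3, mR=0; mL+mR=-4/3 → advance -1; mR−mL=4/3 → turn +1·90°
n=4: pose=(0,5,E); sL=120/13, sR=24/17; mL=-1176/221, mR=-1728/221; mL+mR=-2904/221 → advance -1; mR−mL=-552/221 → turn -1·90°
n=5: pose=(-1,5,S); sL=30/17, sR=3/2; mL=-111/68, mR=-9/34; mL+mR=-129/68 → advance -1; mR−mL=93/68 → turn +1·90°
n=6: pose=(-1,6,E); sL=24, sR=24/13; mL=-168/13, mR=-288/13; mL+mR=-456/13 → advance -1; mR−mL=-120/13 → turn -1·90°
n=7: pose=(-2,6,S); sL=12/5, sR=60/37; mL=-372/185, mR=-144/185; mL+mR=-516/185 → advance -1; mR−mL=228/185 → turn +1·90°

0 120/41 120/137 -10680/5617 -11520/5617 2 3 E
1 30/29 15/13 -825/754 45/377 1 3 S
2 24/5 120/109 -1608/545 -2016/545 1 4 E
3 4/3 4/3 -4/3 0 0 4 S
4 120/13 24/17 -1176/221 -1728/221 0 5 E
5 30/17 3/2 -111/68 -9/34 -1 5 S
6 24 24/13 -168/13 -288/13 -1 6 E
7 12/5 60/37 -372/185 -144/185 -2 6 S
final -2 7 E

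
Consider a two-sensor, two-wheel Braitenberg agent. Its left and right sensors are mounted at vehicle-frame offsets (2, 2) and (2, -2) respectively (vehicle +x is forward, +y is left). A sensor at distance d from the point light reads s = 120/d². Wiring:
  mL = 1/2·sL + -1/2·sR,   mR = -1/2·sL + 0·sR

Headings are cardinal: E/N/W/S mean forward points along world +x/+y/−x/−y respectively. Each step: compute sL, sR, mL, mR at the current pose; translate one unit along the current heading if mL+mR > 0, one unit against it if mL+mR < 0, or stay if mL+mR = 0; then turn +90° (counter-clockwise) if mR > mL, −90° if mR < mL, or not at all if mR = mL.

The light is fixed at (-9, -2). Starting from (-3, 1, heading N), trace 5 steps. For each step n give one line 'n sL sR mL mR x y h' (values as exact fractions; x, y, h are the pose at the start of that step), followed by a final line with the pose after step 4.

n=0: pose=(-3,1,N); sL=120/41, sR=120/89; mL=2880/3649, mR=-60/41; mL+mR=-60/89 → advance -1; mR−mL=-8220/3649 → turn -1·90°
n=1: pose=(-3,0,E); sL=3/2, sR=15/8; mL=-3/16, mR=-3/4; mL+mR=-15/16 → advance -1; mR−mL=-9/16 → turn -1·90°
n=2: pose=(-4,0,S); sL=120/49, sR=40/3; mL=-800/147, mR=-60/49; mL+mR=-20/3 → advance -1; mR−mL=620/147 → turn +1·90°
n=3: pose=(-4,1,E); sL=60/37, sR=12/5; mL=-72/185, mR=-30/37; mL+mR=-6/5 → advance -1; mR−mL=-78/185 → turn -1·90°
n=4: pose=(-5,1,S); sL=120/37, sR=24; mL=-384/37, mR=-60/37; mL+mR=-12 → advance -1; mR−mL=324/37 → turn +1·90°

0 120/41 120/89 2880/3649 -60/41 -3 1 N
1 3/2 15/8 -3/16 -3/4 -3 0 E
2 120/49 40/3 -800/147 -60/49 -4 0 S
3 60/37 12/5 -72/185 -30/37 -4 1 E
4 120/37 24 -384/37 -60/37 -5 1 S
final -5 2 E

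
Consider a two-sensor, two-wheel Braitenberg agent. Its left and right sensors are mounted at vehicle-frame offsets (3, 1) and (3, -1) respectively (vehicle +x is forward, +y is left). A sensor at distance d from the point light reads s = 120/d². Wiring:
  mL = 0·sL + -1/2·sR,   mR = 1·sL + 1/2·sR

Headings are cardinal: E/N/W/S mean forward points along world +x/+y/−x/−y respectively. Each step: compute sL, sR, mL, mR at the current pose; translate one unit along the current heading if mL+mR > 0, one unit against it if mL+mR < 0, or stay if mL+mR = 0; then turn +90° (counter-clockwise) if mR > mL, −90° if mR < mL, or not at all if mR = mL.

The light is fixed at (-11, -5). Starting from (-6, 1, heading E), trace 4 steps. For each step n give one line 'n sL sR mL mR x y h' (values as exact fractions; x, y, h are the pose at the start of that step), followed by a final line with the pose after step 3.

n=0: pose=(-6,1,E); sL=120/113, sR=120/89; mL=-60/89, mR=17460/10057; mL+mR=120/113 → advance +1; mR−mL=24240/10057 → turn +1·90°
n=1: pose=(-5,1,N); sL=60/53, sR=12/13; mL=-6/13, mR=1098/689; mL+mR=60/53 → advance +1; mR−mL=1416/689 → turn +1·90°
n=2: pose=(-5,2,W); sL=8/3, sR=120/73; mL=-60/73, mR=764/219; mL+mR=8/3 → advance +1; mR−mL=944/219 → turn +1·90°
n=3: pose=(-6,2,S); sL=30/13, sR=15/4; mL=-15/8, mR=435/104; mL+mR=30/13 → advance +1; mR−mL=315/52 → turn +1·90°

0 120/113 120/89 -60/89 17460/10057 -6 1 E
1 60/53 12/13 -6/13 1098/689 -5 1 N
2 8/3 120/73 -60/73 764/219 -5 2 W
3 30/13 15/4 -15/8 435/104 -6 2 S
final -6 1 E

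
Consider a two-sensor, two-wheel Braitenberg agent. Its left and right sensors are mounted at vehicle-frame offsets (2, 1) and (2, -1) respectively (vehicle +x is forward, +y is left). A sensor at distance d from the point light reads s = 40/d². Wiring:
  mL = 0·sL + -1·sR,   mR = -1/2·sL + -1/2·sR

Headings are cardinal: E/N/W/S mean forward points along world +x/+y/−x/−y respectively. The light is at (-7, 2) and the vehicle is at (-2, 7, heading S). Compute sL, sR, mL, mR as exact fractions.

left sensor world pos  = (-1, 5); dL² = 45
right sensor world pos = (-3, 5); dR² = 25
sL = 40/45 = 8/9
sR = 40/25 = 8/5
mL = 0·sL + -1·sR = -8/5
mR = -1/2·sL + -1/2·sR = -56/45

8/9 8/5 -8/5 -56/45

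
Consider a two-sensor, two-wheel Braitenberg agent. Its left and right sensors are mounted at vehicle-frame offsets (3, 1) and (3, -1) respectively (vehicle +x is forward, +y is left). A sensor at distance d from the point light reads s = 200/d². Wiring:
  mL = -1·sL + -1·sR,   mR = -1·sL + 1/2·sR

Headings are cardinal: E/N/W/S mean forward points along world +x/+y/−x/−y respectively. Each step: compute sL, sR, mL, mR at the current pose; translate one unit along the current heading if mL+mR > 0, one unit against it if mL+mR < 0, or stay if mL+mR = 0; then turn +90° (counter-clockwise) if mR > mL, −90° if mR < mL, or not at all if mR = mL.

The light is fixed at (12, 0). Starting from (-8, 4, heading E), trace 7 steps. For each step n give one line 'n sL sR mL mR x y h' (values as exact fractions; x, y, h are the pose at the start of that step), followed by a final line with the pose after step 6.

0 100/157 100/149 -30600/23393 -7050/23393 -8 4 E
1 200/533 200/449 -196400/239317 -36500/239317 -9 4 N
2 10/29 25/74 -1465/2146 -755/4292 -9 3 W
3 200/361 200/441 -160400/159201 -52100/159201 -8 3 S
4 100/157 100/149 -30600/23393 -7050/23393 -8 4 E
5 200/533 200/449 -196400/239317 -36500/239317 -9 4 N
6 10/29 25/74 -1465/2146 -755/4292 -9 3 W
final -8 3 S

n=0: pose=(-8,4,E); sL=100/157, sR=100/149; mL=-30600/23393, mR=-7050/23393; mL+mR=-37650/23393 → advance -1; mR−mL=150/149 → turn +1·90°
n=1: pose=(-9,4,N); sL=200/533, sR=200/449; mL=-196400/239317, mR=-36500/239317; mL+mR=-232900/239317 → advance -1; mR−mL=300/449 → turn +1·90°
n=2: pose=(-9,3,W); sL=10/29, sR=25/74; mL=-1465/2146, mR=-755/4292; mL+mR=-3685/4292 → advance -1; mR−mL=75/148 → turn +1·90°
n=3: pose=(-8,3,S); sL=200/361, sR=200/441; mL=-160400/159201, mR=-52100/159201; mL+mR=-212500/159201 → advance -1; mR−mL=100/147 → turn +1·90°
n=4: pose=(-8,4,E); sL=100/157, sR=100/149; mL=-30600/23393, mR=-7050/23393; mL+mR=-37650/23393 → advance -1; mR−mL=150/149 → turn +1·90°
n=5: pose=(-9,4,N); sL=200/533, sR=200/449; mL=-196400/239317, mR=-36500/239317; mL+mR=-232900/239317 → advance -1; mR−mL=300/449 → turn +1·90°
n=6: pose=(-9,3,W); sL=10/29, sR=25/74; mL=-1465/2146, mR=-755/4292; mL+mR=-3685/4292 → advance -1; mR−mL=75/148 → turn +1·90°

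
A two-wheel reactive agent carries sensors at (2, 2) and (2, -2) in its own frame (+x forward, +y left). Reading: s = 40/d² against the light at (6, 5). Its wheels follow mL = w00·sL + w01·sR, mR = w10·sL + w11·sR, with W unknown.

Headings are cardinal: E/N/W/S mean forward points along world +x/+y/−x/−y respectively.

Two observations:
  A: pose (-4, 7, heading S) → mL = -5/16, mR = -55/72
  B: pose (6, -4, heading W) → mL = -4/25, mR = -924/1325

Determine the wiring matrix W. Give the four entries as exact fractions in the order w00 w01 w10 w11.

-1/2 0 -1 -1/2

obs A: pose=(-4,7,S) → sL=5/8, sR=5/18, mL=-5/16, mR=-55/72
obs B: pose=(6,-4,W) → sL=8/25, sR=40/53, mL=-4/25, mR=-924/1325
sensor matrix S = [[5/8, 5/18], [8/25, 40/53]]; det S = 913/2385
solve [mL_A; mL_B] = S·[w00; w01] and [mR_A; mR_B] = S·[w10; w11]:
  w00 = -1/2, w01 = 0, w10 = -1, w11 = -1/2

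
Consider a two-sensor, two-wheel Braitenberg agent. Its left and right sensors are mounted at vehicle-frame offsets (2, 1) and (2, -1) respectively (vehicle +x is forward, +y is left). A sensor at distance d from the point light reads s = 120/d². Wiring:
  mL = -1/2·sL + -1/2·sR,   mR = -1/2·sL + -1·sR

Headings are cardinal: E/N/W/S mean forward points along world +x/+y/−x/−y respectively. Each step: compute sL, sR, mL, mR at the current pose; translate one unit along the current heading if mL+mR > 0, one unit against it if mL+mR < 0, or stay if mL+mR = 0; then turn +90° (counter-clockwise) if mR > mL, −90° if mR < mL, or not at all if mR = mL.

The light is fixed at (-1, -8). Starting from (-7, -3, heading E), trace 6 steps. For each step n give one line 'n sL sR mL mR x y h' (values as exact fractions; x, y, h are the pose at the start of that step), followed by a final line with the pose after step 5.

0 30/13 15/4 -315/104 -255/52 -7 -3 E
1 8/3 120/73 -472/219 -652/219 -8 -3 S
2 60/53 12/13 -708/689 -1026/689 -8 -2 W
3 120/113 120/89 -12120/10057 -18900/10057 -7 -2 N
4 30/13 15/4 -315/104 -255/52 -7 -3 E
5 8/3 120/73 -472/219 -652/219 -8 -3 S
final -8 -2 W

n=0: pose=(-7,-3,E); sL=30/13, sR=15/4; mL=-315/104, mR=-255/52; mL+mR=-825/104 → advance -1; mR−mL=-15/8 → turn -1·90°
n=1: pose=(-8,-3,S); sL=8/3, sR=120/73; mL=-472/219, mR=-652/219; mL+mR=-1124/219 → advance -1; mR−mL=-60/73 → turn -1·90°
n=2: pose=(-8,-2,W); sL=60/53, sR=12/13; mL=-708/689, mR=-1026/689; mL+mR=-1734/689 → advance -1; mR−mL=-6/13 → turn -1·90°
n=3: pose=(-7,-2,N); sL=120/113, sR=120/89; mL=-12120/10057, mR=-18900/10057; mL+mR=-31020/10057 → advance -1; mR−mL=-60/89 → turn -1·90°
n=4: pose=(-7,-3,E); sL=30/13, sR=15/4; mL=-315/104, mR=-255/52; mL+mR=-825/104 → advance -1; mR−mL=-15/8 → turn -1·90°
n=5: pose=(-8,-3,S); sL=8/3, sR=120/73; mL=-472/219, mR=-652/219; mL+mR=-1124/219 → advance -1; mR−mL=-60/73 → turn -1·90°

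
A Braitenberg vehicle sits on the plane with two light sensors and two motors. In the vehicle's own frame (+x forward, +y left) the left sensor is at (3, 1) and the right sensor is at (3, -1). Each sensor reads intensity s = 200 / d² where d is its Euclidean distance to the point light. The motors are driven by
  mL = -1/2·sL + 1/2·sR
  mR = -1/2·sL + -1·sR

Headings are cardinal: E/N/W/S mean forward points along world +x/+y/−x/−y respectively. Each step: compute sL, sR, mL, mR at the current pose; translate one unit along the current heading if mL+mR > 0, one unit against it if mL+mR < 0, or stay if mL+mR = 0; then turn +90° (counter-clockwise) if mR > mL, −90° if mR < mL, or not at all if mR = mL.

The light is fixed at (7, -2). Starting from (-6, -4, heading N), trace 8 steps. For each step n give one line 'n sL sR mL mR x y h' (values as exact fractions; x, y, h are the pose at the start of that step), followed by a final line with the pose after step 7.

n=0: pose=(-6,-4,N); sL=200/197, sR=40/29; mL=1040/5713, mR=-10780/5713; mL+mR=-9740/5713 → advance -1; mR−mL=-60/29 → turn -1·90°
n=1: pose=(-6,-5,E); sL=25/13, sR=50/29; mL=-75/754, mR=-2025/754; mL+mR=-1050/377 → advance -1; mR−mL=-75/29 → turn -1·90°
n=2: pose=(-7,-5,S); sL=40/41, sR=200/261; mL=-1120/10701, mR=-13420/10701; mL+mR=-14540/10701 → advance -1; mR−mL=-100/87 → turn -1·90°
n=3: pose=(-7,-4,W); sL=100/149, sR=20/29; mL=40/4321, mR=-4430/4321; mL+mR=-4390/4321 → advance -1; mR−mL=-30/29 → turn -1·90°
n=4: pose=(-6,-4,N); sL=200/197, sR=40/29; mL=1040/5713, mR=-10780/5713; mL+mR=-9740/5713 → advance -1; mR−mL=-60/29 → turn -1·90°
n=5: pose=(-6,-5,E); sL=25/13, sR=50/29; mL=-75/754, mR=-2025/754; mL+mR=-1050/377 → advance -1; mR−mL=-75/29 → turn -1·90°
n=6: pose=(-7,-5,S); sL=40/41, sR=200/261; mL=-1120/10701, mR=-13420/10701; mL+mR=-14540/10701 → advance -1; mR−mL=-100/87 → turn -1·90°
n=7: pose=(-7,-4,W); sL=100/149, sR=20/29; mL=40/4321, mR=-4430/4321; mL+mR=-4390/4321 → advance -1; mR−mL=-30/29 → turn -1·90°

0 200/197 40/29 1040/5713 -10780/5713 -6 -4 N
1 25/13 50/29 -75/754 -2025/754 -6 -5 E
2 40/41 200/261 -1120/10701 -13420/10701 -7 -5 S
3 100/149 20/29 40/4321 -4430/4321 -7 -4 W
4 200/197 40/29 1040/5713 -10780/5713 -6 -4 N
5 25/13 50/29 -75/754 -2025/754 -6 -5 E
6 40/41 200/261 -1120/10701 -13420/10701 -7 -5 S
7 100/149 20/29 40/4321 -4430/4321 -7 -4 W
final -6 -4 N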